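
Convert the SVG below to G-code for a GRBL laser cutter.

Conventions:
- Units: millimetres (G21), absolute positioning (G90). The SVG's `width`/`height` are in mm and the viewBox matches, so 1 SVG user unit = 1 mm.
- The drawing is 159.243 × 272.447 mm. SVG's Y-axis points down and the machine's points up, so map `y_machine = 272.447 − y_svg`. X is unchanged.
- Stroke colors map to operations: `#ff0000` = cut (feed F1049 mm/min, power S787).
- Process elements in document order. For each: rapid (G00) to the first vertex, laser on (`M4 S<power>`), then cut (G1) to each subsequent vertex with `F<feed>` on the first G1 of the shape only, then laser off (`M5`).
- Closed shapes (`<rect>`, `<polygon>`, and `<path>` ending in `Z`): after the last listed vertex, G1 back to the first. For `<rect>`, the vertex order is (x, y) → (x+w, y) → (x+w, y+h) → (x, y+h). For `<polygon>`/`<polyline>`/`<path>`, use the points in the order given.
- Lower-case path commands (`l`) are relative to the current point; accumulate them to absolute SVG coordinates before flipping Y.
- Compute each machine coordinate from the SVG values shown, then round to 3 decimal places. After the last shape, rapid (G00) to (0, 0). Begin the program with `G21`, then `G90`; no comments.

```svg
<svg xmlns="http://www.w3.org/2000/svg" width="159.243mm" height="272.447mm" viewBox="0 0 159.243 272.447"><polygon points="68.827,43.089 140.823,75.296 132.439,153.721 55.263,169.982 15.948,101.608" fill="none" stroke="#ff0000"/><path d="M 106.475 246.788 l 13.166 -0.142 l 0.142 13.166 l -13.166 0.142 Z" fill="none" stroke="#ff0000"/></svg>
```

G21
G90
G00 X68.827 Y229.358
M4 S787
G1 X140.823 Y197.151 F1049
G1 X132.439 Y118.726
G1 X55.263 Y102.465
G1 X15.948 Y170.839
G1 X68.827 Y229.358
M5
G00 X106.475 Y25.659
M4 S787
G1 X119.641 Y25.801 F1049
G1 X119.783 Y12.635
G1 X106.617 Y12.493
G1 X106.475 Y25.659
M5
G00 X0.000 Y0.000

viewBox `0 0 159.243 272.447` with mm width/height → 1 unit = 1 mm. Flip: y_m = 272.447 − y_svg.

**Shape 1** — `<polygon>` regular polygon, stroke `#ff0000` → cut (S787, F1049). Machine vertices: (68.827,229.358) → (140.823,197.151) → (132.439,118.726) → (55.263,102.465) → (15.948,170.839) → (68.827,229.358). Closed: final G1 returns to the first vertex.

**Shape 2** — `<path>` regular polygon, stroke `#ff0000` → cut (S787, F1049). Machine vertices: (106.475,25.659) → (119.641,25.801) → (119.783,12.635) → (106.617,12.493) → (106.475,25.659). Closed: final G1 returns to the first vertex.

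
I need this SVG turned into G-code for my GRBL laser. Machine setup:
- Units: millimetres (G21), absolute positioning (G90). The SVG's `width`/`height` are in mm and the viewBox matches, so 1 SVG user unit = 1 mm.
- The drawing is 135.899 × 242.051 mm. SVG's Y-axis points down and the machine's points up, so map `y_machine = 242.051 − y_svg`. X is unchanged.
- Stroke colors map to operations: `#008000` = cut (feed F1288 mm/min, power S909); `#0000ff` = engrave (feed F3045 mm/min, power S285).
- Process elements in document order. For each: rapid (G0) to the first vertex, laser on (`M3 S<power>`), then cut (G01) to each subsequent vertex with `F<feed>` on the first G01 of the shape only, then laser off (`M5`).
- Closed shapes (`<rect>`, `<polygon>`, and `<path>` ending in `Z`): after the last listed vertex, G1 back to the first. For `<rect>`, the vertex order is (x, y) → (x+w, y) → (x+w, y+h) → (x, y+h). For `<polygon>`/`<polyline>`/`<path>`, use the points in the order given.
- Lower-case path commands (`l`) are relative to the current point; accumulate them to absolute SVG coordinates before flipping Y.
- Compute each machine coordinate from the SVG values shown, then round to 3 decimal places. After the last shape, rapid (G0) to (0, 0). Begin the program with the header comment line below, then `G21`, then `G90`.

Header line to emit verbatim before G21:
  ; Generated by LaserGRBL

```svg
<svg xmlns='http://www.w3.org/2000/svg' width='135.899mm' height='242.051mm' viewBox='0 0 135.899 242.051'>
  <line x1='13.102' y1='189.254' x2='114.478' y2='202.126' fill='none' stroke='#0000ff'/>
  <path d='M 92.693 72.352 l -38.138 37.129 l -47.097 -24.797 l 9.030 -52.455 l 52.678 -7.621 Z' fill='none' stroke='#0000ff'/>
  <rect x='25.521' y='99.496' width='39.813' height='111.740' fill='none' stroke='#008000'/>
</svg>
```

Since the viewBox matches the mm dimensions, user units are millimetres directly. The only transform is the Y-flip y_m = 242.051 − y_svg.

Shape 1 is a line segment drawn with `<line>`. Its stroke #0000ff means engrave at S285, F3045. After flipping Y the toolpath is (13.102,52.797) → (114.478,39.925).

Shape 2 is a regular polygon drawn with `<path>`. Its stroke #0000ff means engrave at S285, F3045. After flipping Y the toolpath is (92.693,169.699) → (54.555,132.570) → (7.458,157.367) → (16.488,209.822) → (69.166,217.443) → (92.693,169.699), returning to the start.

Shape 3 is a rectangle drawn with `<rect>`. Its stroke #008000 means cut at S909, F1288. After flipping Y the toolpath is (25.521,142.555) → (65.334,142.555) → (65.334,30.815) → (25.521,30.815) → (25.521,142.555), returning to the start.

; Generated by LaserGRBL
G21
G90
G0 X13.102 Y52.797
M3 S285
G01 X114.478 Y39.925 F3045
M5
G0 X92.693 Y169.699
M3 S285
G01 X54.555 Y132.570 F3045
G01 X7.458 Y157.367
G01 X16.488 Y209.822
G01 X69.166 Y217.443
G01 X92.693 Y169.699
M5
G0 X25.521 Y142.555
M3 S909
G01 X65.334 Y142.555 F1288
G01 X65.334 Y30.815
G01 X25.521 Y30.815
G01 X25.521 Y142.555
M5
G0 X0.000 Y0.000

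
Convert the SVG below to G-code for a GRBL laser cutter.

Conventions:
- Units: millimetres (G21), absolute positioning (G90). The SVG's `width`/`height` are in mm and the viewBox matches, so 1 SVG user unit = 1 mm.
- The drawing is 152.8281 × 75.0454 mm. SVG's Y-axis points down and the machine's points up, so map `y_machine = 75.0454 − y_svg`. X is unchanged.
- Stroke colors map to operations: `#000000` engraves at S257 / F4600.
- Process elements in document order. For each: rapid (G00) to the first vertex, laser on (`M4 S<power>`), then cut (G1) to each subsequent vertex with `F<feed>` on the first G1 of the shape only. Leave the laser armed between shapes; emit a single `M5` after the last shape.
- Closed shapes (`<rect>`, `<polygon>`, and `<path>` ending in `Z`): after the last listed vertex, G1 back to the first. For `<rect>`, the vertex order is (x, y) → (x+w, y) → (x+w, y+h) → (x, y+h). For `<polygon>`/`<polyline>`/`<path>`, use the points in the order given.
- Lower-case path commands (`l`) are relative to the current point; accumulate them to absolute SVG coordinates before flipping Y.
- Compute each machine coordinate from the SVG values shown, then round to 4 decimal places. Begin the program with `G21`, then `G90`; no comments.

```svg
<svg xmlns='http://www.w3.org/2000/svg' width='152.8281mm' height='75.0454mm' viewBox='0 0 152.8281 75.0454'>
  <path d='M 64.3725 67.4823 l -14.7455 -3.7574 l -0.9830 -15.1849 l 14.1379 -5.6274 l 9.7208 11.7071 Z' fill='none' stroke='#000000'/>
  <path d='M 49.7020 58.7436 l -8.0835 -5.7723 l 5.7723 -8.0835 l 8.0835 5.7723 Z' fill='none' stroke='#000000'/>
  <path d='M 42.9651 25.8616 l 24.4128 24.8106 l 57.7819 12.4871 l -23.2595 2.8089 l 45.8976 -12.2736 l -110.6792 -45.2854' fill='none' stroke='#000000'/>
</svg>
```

1 u = 1 mm; y_m = 75.0454 − y.

[1] `<path>` regular polygon, #000000→engrave S257 F4600: (64.3725,7.5631) → (49.6270,11.3205) → (48.6440,26.5054) → (62.7819,32.1328) → (72.5027,20.4257) → (64.3725,7.5631) (closed)

[2] `<path>` regular polygon, #000000→engrave S257 F4600: (49.7020,16.3018) → (41.6185,22.0741) → (47.3908,30.1576) → (55.4743,24.3853) → (49.7020,16.3018) (closed)

[3] `<path>` open polyline, #000000→engrave S257 F4600: (42.9651,49.1838) → (67.3779,24.3732) → (125.1598,11.8861) → (101.9003,9.0772) → (147.7979,21.3508) → (37.1187,66.6362)

G21
G90
G00 X64.3725 Y7.5631
M4 S257
G1 X49.6270 Y11.3205 F4600
G1 X48.6440 Y26.5054
G1 X62.7819 Y32.1328
G1 X72.5027 Y20.4257
G1 X64.3725 Y7.5631
G00 X49.7020 Y16.3018
M4 S257
G1 X41.6185 Y22.0741 F4600
G1 X47.3908 Y30.1576
G1 X55.4743 Y24.3853
G1 X49.7020 Y16.3018
G00 X42.9651 Y49.1838
M4 S257
G1 X67.3779 Y24.3732 F4600
G1 X125.1598 Y11.8861
G1 X101.9003 Y9.0772
G1 X147.7979 Y21.3508
G1 X37.1187 Y66.6362
M5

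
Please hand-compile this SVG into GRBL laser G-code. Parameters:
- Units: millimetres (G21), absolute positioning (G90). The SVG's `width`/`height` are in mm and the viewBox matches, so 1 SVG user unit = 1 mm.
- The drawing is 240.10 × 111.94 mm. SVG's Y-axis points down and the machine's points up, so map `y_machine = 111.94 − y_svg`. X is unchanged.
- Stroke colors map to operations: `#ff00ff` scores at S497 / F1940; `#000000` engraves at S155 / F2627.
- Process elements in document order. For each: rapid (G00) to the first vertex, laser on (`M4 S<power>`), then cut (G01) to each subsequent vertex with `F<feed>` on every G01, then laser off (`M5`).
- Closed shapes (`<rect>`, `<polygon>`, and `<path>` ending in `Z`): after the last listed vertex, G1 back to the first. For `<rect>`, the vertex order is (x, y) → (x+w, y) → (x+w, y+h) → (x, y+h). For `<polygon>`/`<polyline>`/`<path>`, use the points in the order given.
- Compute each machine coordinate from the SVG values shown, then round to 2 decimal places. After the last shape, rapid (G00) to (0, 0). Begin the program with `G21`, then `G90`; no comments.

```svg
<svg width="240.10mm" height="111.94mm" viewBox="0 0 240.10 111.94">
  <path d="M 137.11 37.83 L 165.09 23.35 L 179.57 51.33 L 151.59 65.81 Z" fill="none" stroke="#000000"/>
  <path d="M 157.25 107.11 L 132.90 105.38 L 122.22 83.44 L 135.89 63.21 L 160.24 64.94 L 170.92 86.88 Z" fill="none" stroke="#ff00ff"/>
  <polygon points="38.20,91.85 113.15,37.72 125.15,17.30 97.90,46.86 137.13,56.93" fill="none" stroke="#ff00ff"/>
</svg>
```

Since the viewBox matches the mm dimensions, user units are millimetres directly. The only transform is the Y-flip y_m = 111.94 − y_svg.

Shape 1 is a regular polygon drawn with `<path>`. Its stroke #000000 means engrave at S155, F2627. After flipping Y the toolpath is (137.11,74.11) → (165.09,88.59) → (179.57,60.61) → (151.59,46.13) → (137.11,74.11), returning to the start.

Shape 2 is a regular polygon drawn with `<path>`. Its stroke #ff00ff means score at S497, F1940. After flipping Y the toolpath is (157.25,4.83) → (132.90,6.56) → (122.22,28.50) → (135.89,48.73) → (160.24,47.00) → (170.92,25.06) → (157.25,4.83), returning to the start.

Shape 3 is a closed polygon drawn with `<polygon>`. Its stroke #ff00ff means score at S497, F1940. After flipping Y the toolpath is (38.20,20.09) → (113.15,74.22) → (125.15,94.64) → (97.90,65.08) → (137.13,55.01) → (38.20,20.09), returning to the start.

G21
G90
G00 X137.11 Y74.11
M4 S155
G01 X165.09 Y88.59 F2627
G01 X179.57 Y60.61 F2627
G01 X151.59 Y46.13 F2627
G01 X137.11 Y74.11 F2627
M5
G00 X157.25 Y4.83
M4 S497
G01 X132.90 Y6.56 F1940
G01 X122.22 Y28.50 F1940
G01 X135.89 Y48.73 F1940
G01 X160.24 Y47.00 F1940
G01 X170.92 Y25.06 F1940
G01 X157.25 Y4.83 F1940
M5
G00 X38.20 Y20.09
M4 S497
G01 X113.15 Y74.22 F1940
G01 X125.15 Y94.64 F1940
G01 X97.90 Y65.08 F1940
G01 X137.13 Y55.01 F1940
G01 X38.20 Y20.09 F1940
M5
G00 X0.00 Y0.00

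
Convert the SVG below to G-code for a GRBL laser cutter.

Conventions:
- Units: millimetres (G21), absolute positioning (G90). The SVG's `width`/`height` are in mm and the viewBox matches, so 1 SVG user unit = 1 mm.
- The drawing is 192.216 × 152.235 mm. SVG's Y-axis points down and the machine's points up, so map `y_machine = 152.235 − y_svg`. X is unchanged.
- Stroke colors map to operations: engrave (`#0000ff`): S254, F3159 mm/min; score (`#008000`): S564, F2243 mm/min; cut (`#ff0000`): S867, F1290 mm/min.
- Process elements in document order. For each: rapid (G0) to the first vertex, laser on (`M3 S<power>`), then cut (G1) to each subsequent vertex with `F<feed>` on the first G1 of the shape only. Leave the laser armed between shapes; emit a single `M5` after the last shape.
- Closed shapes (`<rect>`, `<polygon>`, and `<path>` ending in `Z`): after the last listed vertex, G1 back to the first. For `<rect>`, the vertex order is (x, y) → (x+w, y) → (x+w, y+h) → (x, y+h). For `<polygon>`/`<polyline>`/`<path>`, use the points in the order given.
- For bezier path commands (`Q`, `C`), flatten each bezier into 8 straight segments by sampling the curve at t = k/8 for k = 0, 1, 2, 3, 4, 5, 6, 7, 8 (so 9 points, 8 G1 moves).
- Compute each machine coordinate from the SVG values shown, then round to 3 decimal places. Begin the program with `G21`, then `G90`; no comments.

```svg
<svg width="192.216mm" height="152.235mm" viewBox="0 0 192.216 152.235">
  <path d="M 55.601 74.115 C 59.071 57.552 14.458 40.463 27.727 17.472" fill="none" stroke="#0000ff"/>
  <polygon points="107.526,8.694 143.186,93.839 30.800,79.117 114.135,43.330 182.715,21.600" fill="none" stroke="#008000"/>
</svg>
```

viewBox `0 0 192.216 152.235` with mm width/height → 1 unit = 1 mm. Flip: y_m = 152.235 − y_svg.

**Shape 1** — `<path>` cubic bezier, stroke `#0000ff` → engrave (S254, F3159). Control points (SVG): P0=(55.601,74.115), P1=(59.071,57.552), P2=(14.458,40.463), P3=(27.727,17.472); sampled at t=k/8. Machine vertices: (55.601,78.120) → (54.855,84.366) → (50.844,90.725) → (44.808,97.259) → (37.989,104.031) → (31.630,111.105) → (26.972,118.542) → (25.257,126.408) → (27.727,134.763). Open path.

**Shape 2** — `<polygon>` closed polygon, stroke `#008000` → score (S564, F2243). Machine vertices: (107.526,143.541) → (143.186,58.396) → (30.800,73.118) → (114.135,108.905) → (182.715,130.635) → (107.526,143.541). Closed: final G1 returns to the first vertex.

G21
G90
G0 X55.601 Y78.120
M3 S254
G1 X54.855 Y84.366 F3159
G1 X50.844 Y90.725
G1 X44.808 Y97.259
G1 X37.989 Y104.031
G1 X31.630 Y111.105
G1 X26.972 Y118.542
G1 X25.257 Y126.408
G1 X27.727 Y134.763
G0 X107.526 Y143.541
M3 S564
G1 X143.186 Y58.396 F2243
G1 X30.800 Y73.118
G1 X114.135 Y108.905
G1 X182.715 Y130.635
G1 X107.526 Y143.541
M5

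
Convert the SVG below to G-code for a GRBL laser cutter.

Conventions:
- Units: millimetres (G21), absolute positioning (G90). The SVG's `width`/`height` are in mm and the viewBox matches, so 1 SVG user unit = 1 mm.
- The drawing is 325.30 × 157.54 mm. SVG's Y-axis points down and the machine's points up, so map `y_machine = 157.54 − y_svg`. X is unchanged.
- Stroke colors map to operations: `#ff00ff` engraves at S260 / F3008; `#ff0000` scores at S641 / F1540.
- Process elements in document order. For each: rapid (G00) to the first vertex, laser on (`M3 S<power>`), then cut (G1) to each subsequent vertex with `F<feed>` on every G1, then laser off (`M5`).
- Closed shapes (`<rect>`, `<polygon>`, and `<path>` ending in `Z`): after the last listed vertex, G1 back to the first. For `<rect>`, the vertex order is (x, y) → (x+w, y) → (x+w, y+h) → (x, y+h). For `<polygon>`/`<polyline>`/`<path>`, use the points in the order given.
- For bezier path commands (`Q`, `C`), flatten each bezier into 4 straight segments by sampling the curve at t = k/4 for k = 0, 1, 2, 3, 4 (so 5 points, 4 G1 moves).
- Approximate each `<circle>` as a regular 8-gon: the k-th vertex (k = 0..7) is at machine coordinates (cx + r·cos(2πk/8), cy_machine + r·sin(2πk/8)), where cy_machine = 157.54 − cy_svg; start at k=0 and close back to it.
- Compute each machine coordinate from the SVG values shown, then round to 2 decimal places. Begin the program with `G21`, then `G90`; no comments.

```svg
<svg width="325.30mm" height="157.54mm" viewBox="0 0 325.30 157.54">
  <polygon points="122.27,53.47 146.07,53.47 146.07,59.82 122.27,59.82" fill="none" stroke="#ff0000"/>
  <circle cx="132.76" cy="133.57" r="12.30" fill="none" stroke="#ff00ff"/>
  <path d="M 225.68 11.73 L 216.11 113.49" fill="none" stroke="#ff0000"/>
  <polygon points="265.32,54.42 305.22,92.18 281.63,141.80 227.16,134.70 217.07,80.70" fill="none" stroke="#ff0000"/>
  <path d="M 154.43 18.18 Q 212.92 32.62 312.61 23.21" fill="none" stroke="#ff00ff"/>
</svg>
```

1 u = 1 mm; y_m = 157.54 − y.

[1] `<polygon>` rectangle, #ff0000→score S641 F1540: (122.27,104.07) → (146.07,104.07) → (146.07,97.72) → (122.27,97.72) → (122.27,104.07) (closed)

[2] `<circle>` circle, #ff00ff→engrave S260 F3008: (145.06,23.97) → (141.46,32.67) → (132.76,36.27) → (124.06,32.67) → (120.46,23.97) → (124.06,15.27) → (132.76,11.67) → (141.46,15.27) → (145.06,23.97) (closed)

[3] `<path>` line segment, #ff0000→score S641 F1540: (225.68,145.81) → (216.11,44.05)

[4] `<polygon>` regular polygon, #ff0000→score S641 F1540: (265.32,103.12) → (305.22,65.36) → (281.63,15.74) → (227.16,22.84) → (217.07,76.84) → (265.32,103.12) (closed)

[5] `<path>` quadratic bezier, #ff00ff→engrave S260 F3008: (154.43,139.36) → (186.25,133.63) → (223.22,130.88) → (265.34,131.12) → (312.61,134.33)

G21
G90
G00 X122.27 Y104.07
M3 S641
G1 X146.07 Y104.07 F1540
G1 X146.07 Y97.72 F1540
G1 X122.27 Y97.72 F1540
G1 X122.27 Y104.07 F1540
M5
G00 X145.06 Y23.97
M3 S260
G1 X141.46 Y32.67 F3008
G1 X132.76 Y36.27 F3008
G1 X124.06 Y32.67 F3008
G1 X120.46 Y23.97 F3008
G1 X124.06 Y15.27 F3008
G1 X132.76 Y11.67 F3008
G1 X141.46 Y15.27 F3008
G1 X145.06 Y23.97 F3008
M5
G00 X225.68 Y145.81
M3 S641
G1 X216.11 Y44.05 F1540
M5
G00 X265.32 Y103.12
M3 S641
G1 X305.22 Y65.36 F1540
G1 X281.63 Y15.74 F1540
G1 X227.16 Y22.84 F1540
G1 X217.07 Y76.84 F1540
G1 X265.32 Y103.12 F1540
M5
G00 X154.43 Y139.36
M3 S260
G1 X186.25 Y133.63 F3008
G1 X223.22 Y130.88 F3008
G1 X265.34 Y131.12 F3008
G1 X312.61 Y134.33 F3008
M5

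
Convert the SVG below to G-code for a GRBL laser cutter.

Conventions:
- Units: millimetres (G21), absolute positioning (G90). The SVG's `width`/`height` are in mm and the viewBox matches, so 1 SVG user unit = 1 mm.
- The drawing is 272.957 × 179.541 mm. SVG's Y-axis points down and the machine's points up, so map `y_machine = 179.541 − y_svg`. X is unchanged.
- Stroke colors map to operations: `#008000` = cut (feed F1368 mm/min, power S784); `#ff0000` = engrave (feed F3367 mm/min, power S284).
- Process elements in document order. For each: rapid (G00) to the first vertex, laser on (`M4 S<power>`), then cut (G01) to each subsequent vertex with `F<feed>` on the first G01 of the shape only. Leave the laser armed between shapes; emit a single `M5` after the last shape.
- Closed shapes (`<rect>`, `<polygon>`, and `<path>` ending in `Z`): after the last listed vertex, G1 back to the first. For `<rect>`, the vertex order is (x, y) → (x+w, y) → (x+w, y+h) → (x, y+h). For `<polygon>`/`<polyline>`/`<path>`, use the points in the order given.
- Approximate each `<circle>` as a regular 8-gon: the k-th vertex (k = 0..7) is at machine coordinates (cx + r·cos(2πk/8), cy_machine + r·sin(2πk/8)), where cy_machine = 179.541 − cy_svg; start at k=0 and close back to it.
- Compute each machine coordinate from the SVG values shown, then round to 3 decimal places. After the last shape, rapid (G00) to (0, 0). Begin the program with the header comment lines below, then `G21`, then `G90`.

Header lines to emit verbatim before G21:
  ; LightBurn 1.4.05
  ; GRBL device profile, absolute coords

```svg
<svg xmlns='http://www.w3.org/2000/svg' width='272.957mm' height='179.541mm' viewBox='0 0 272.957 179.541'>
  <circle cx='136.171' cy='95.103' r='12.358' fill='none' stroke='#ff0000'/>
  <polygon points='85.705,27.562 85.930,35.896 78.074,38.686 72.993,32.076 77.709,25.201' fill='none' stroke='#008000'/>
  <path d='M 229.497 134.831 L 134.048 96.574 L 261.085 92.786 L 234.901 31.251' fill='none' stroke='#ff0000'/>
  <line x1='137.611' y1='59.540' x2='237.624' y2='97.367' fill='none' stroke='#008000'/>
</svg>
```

; LightBurn 1.4.05
; GRBL device profile, absolute coords
G21
G90
G00 X148.529 Y84.438
M4 S284
G01 X144.909 Y93.176 F3367
G01 X136.171 Y96.796
G01 X127.433 Y93.176
G01 X123.813 Y84.438
G01 X127.433 Y75.700
G01 X136.171 Y72.080
G01 X144.909 Y75.700
G01 X148.529 Y84.438
G00 X85.705 Y151.979
M4 S784
G01 X85.930 Y143.645 F1368
G01 X78.074 Y140.855
G01 X72.993 Y147.465
G01 X77.709 Y154.340
G01 X85.705 Y151.979
G00 X229.497 Y44.710
M4 S284
G01 X134.048 Y82.967 F3367
G01 X261.085 Y86.755
G01 X234.901 Y148.290
G00 X137.611 Y120.001
M4 S784
G01 X237.624 Y82.174 F1368
M5
G00 X0.000 Y0.000

Since the viewBox matches the mm dimensions, user units are millimetres directly. The only transform is the Y-flip y_m = 179.541 − y_svg.

Shape 1 is a circle drawn with `<circle>`. Its stroke #ff0000 means engrave at S284, F3367. After flipping Y the toolpath is (148.529,84.438) → (144.909,93.176) → (136.171,96.796) → (127.433,93.176) → (123.813,84.438) → (127.433,75.700) → (136.171,72.080) → (144.909,75.700) → (148.529,84.438), returning to the start.

Shape 2 is a regular polygon drawn with `<polygon>`. Its stroke #008000 means cut at S784, F1368. After flipping Y the toolpath is (85.705,151.979) → (85.930,143.645) → (78.074,140.855) → (72.993,147.465) → (77.709,154.340) → (85.705,151.979), returning to the start.

Shape 3 is a open polyline drawn with `<path>`. Its stroke #ff0000 means engrave at S284, F3367. After flipping Y the toolpath is (229.497,44.710) → (134.048,82.967) → (261.085,86.755) → (234.901,148.290).

Shape 4 is a line segment drawn with `<line>`. Its stroke #008000 means cut at S784, F1368. After flipping Y the toolpath is (137.611,120.001) → (237.624,82.174).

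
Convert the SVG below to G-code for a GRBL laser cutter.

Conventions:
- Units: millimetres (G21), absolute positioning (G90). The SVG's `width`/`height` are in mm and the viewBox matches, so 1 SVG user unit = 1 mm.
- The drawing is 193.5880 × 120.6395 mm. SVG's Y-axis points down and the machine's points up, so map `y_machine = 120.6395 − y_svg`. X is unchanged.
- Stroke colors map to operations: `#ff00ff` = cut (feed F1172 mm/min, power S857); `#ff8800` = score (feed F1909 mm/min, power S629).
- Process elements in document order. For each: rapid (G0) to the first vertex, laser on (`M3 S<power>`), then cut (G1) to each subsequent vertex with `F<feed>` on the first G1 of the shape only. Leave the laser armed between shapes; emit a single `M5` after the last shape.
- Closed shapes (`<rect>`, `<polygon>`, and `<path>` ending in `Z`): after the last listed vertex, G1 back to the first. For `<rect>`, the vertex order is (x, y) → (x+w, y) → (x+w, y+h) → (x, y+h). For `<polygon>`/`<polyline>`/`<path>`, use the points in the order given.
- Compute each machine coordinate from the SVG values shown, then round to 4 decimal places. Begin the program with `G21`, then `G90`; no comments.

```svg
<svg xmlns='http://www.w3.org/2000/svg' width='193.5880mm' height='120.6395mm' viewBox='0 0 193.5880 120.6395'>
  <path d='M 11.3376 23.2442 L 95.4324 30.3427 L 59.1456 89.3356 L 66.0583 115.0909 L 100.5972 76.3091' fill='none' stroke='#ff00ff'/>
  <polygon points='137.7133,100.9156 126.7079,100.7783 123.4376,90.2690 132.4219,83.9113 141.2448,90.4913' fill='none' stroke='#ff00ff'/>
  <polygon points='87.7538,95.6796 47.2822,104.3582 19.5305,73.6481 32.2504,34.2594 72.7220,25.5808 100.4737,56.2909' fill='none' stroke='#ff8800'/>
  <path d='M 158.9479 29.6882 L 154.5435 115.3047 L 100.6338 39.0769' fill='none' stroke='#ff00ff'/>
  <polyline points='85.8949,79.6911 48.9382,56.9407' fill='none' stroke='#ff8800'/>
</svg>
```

G21
G90
G0 X11.3376 Y97.3953
M3 S857
G1 X95.4324 Y90.2968 F1172
G1 X59.1456 Y31.3039
G1 X66.0583 Y5.5486
G1 X100.5972 Y44.3304
G0 X137.7133 Y19.7239
M3 S857
G1 X126.7079 Y19.8612 F1172
G1 X123.4376 Y30.3705
G1 X132.4219 Y36.7282
G1 X141.2448 Y30.1482
G1 X137.7133 Y19.7239
G0 X87.7538 Y24.9599
M3 S629
G1 X47.2822 Y16.2813 F1909
G1 X19.5305 Y46.9914
G1 X32.2504 Y86.3801
G1 X72.7220 Y95.0587
G1 X100.4737 Y64.3486
G1 X87.7538 Y24.9599
G0 X158.9479 Y90.9513
M3 S857
G1 X154.5435 Y5.3348 F1172
G1 X100.6338 Y81.5626
G0 X85.8949 Y40.9484
M3 S629
G1 X48.9382 Y63.6988 F1909
M5

1 u = 1 mm; y_m = 120.6395 − y.

[1] `<path>` open polyline, #ff00ff→cut S857 F1172: (11.3376,97.3953) → (95.4324,90.2968) → (59.1456,31.3039) → (66.0583,5.5486) → (100.5972,44.3304)

[2] `<polygon>` regular polygon, #ff00ff→cut S857 F1172: (137.7133,19.7239) → (126.7079,19.8612) → (123.4376,30.3705) → (132.4219,36.7282) → (141.2448,30.1482) → (137.7133,19.7239) (closed)

[3] `<polygon>` regular polygon, #ff8800→score S629 F1909: (87.7538,24.9599) → (47.2822,16.2813) → (19.5305,46.9914) → (32.2504,86.3801) → (72.7220,95.0587) → (100.4737,64.3486) → (87.7538,24.9599) (closed)

[4] `<path>` open polyline, #ff00ff→cut S857 F1172: (158.9479,90.9513) → (154.5435,5.3348) → (100.6338,81.5626)

[5] `<polyline>` line segment, #ff8800→score S629 F1909: (85.8949,40.9484) → (48.9382,63.6988)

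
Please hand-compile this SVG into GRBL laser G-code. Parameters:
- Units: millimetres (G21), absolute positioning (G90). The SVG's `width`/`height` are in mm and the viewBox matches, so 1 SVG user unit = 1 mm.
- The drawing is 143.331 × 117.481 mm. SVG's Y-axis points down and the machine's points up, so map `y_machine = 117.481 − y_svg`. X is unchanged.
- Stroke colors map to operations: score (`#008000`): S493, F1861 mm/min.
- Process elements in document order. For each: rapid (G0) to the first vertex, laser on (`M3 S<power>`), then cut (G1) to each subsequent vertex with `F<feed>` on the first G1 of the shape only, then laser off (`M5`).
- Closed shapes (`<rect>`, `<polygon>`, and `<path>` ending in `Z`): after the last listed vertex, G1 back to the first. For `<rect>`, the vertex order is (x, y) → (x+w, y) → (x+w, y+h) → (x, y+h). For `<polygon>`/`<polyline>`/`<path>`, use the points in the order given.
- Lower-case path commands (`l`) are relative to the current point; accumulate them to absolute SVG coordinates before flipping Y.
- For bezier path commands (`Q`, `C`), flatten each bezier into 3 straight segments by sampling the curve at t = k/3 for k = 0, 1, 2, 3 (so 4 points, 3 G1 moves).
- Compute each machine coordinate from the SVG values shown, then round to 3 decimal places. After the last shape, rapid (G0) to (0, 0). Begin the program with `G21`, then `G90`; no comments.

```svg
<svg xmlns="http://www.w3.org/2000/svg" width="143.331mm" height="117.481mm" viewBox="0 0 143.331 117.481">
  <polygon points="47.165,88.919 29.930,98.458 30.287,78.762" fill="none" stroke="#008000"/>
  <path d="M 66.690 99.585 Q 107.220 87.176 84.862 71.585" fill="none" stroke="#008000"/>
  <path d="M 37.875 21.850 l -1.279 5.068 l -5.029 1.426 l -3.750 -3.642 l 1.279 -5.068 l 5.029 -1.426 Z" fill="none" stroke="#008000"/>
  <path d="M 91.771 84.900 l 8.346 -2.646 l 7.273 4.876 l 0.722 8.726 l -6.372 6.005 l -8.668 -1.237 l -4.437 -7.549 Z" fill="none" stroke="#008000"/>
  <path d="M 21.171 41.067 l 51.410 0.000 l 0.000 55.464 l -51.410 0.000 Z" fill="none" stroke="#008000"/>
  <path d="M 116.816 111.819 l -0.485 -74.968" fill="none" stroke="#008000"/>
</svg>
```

Since the viewBox matches the mm dimensions, user units are millimetres directly. The only transform is the Y-flip y_m = 117.481 − y_svg.

Shape 1 is a regular polygon drawn with `<polygon>`. Its stroke #008000 means score at S493, F1861. After flipping Y the toolpath is (47.165,28.562) → (29.930,19.023) → (30.287,38.719) → (47.165,28.562), returning to the start.

Shape 2 is a quadratic bezier drawn with `<path>`. Its stroke #008000 means score at S493, F1861. After flipping Y the toolpath is (66.690,17.896) → (86.722,26.522) → (92.780,35.856) → (84.862,45.896).

Shape 3 is a regular polygon drawn with `<path>`. Its stroke #008000 means score at S493, F1861. After flipping Y the toolpath is (37.875,95.631) → (36.596,90.563) → (31.567,89.137) → (27.817,92.779) → (29.096,97.847) → (34.125,99.273) → (37.875,95.631), returning to the start.

Shape 4 is a regular polygon drawn with `<path>`. Its stroke #008000 means score at S493, F1861. After flipping Y the toolpath is (91.771,32.581) → (100.117,35.227) → (107.390,30.351) → (108.112,21.625) → (101.740,15.620) → (93.072,16.857) → (88.635,24.406) → (91.771,32.581), returning to the start.

Shape 5 is a rectangle drawn with `<path>`. Its stroke #008000 means score at S493, F1861. After flipping Y the toolpath is (21.171,76.414) → (72.581,76.414) → (72.581,20.950) → (21.171,20.950) → (21.171,76.414), returning to the start.

Shape 6 is a line segment drawn with `<path>`. Its stroke #008000 means score at S493, F1861. After flipping Y the toolpath is (116.816,5.662) → (116.331,80.630).

G21
G90
G0 X47.165 Y28.562
M3 S493
G1 X29.930 Y19.023 F1861
G1 X30.287 Y38.719
G1 X47.165 Y28.562
M5
G0 X66.690 Y17.896
M3 S493
G1 X86.722 Y26.522 F1861
G1 X92.780 Y35.856
G1 X84.862 Y45.896
M5
G0 X37.875 Y95.631
M3 S493
G1 X36.596 Y90.563 F1861
G1 X31.567 Y89.137
G1 X27.817 Y92.779
G1 X29.096 Y97.847
G1 X34.125 Y99.273
G1 X37.875 Y95.631
M5
G0 X91.771 Y32.581
M3 S493
G1 X100.117 Y35.227 F1861
G1 X107.390 Y30.351
G1 X108.112 Y21.625
G1 X101.740 Y15.620
G1 X93.072 Y16.857
G1 X88.635 Y24.406
G1 X91.771 Y32.581
M5
G0 X21.171 Y76.414
M3 S493
G1 X72.581 Y76.414 F1861
G1 X72.581 Y20.950
G1 X21.171 Y20.950
G1 X21.171 Y76.414
M5
G0 X116.816 Y5.662
M3 S493
G1 X116.331 Y80.630 F1861
M5
G0 X0.000 Y0.000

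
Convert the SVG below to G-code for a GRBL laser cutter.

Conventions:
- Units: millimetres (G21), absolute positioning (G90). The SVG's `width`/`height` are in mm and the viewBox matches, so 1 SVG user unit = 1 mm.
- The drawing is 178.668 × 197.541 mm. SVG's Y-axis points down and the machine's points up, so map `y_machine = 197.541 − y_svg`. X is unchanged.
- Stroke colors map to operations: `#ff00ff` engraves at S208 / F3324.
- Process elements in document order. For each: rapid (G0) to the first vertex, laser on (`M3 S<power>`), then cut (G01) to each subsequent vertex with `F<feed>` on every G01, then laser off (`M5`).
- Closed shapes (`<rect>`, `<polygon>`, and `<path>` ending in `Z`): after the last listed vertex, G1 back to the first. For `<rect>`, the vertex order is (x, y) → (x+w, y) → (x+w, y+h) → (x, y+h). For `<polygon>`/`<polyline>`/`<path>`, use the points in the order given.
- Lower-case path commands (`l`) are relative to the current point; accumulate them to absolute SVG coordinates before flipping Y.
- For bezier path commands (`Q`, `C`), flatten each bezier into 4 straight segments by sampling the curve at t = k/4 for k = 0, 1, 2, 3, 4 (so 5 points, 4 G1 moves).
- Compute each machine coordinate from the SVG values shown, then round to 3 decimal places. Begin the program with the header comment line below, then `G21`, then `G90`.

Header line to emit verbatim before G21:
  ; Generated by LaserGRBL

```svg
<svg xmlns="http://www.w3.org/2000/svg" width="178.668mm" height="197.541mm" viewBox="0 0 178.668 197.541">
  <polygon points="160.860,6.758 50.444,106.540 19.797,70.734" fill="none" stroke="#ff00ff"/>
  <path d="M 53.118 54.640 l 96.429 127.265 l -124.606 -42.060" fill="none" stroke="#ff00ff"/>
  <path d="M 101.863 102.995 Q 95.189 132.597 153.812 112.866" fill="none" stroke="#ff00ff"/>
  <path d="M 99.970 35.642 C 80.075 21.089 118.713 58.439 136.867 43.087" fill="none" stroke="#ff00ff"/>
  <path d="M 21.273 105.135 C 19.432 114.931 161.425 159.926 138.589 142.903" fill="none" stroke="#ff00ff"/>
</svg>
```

Since the viewBox matches the mm dimensions, user units are millimetres directly. The only transform is the Y-flip y_m = 197.541 − y_svg.

Shape 1 is a closed polygon drawn with `<polygon>`. Its stroke #ff00ff means engrave at S208, F3324. After flipping Y the toolpath is (160.860,190.783) → (50.444,91.001) → (19.797,126.807) → (160.860,190.783), returning to the start.

Shape 2 is a open polyline drawn with `<path>`. Its stroke #ff00ff means engrave at S208, F3324. After flipping Y the toolpath is (53.118,142.901) → (149.547,15.636) → (24.941,57.696).

Shape 3 is a quadratic bezier drawn with `<path>`. Its stroke #ff00ff means engrave at S208, F3324. After flipping Y the toolpath is (101.863,94.546) → (102.607,82.828) → (111.513,77.277) → (128.582,77.893) → (153.812,84.675).

Shape 4 is a cubic bezier drawn with `<path>`. Its stroke #ff00ff means engrave at S208, F3324. After flipping Y the toolpath is (99.970,161.899) → (94.789,164.716) → (104.150,157.877) → (120.645,151.187) → (136.867,154.454).

Shape 5 is a cubic bezier drawn with `<path>`. Its stroke #ff00ff means engrave at S208, F3324. After flipping Y the toolpath is (21.273,92.406) → (42.038,79.978) → (87.804,63.465) → (129.633,51.980) → (138.589,54.638).

; Generated by LaserGRBL
G21
G90
G0 X160.860 Y190.783
M3 S208
G01 X50.444 Y91.001 F3324
G01 X19.797 Y126.807 F3324
G01 X160.860 Y190.783 F3324
M5
G0 X53.118 Y142.901
M3 S208
G01 X149.547 Y15.636 F3324
G01 X24.941 Y57.696 F3324
M5
G0 X101.863 Y94.546
M3 S208
G01 X102.607 Y82.828 F3324
G01 X111.513 Y77.277 F3324
G01 X128.582 Y77.893 F3324
G01 X153.812 Y84.675 F3324
M5
G0 X99.970 Y161.899
M3 S208
G01 X94.789 Y164.716 F3324
G01 X104.150 Y157.877 F3324
G01 X120.645 Y151.187 F3324
G01 X136.867 Y154.454 F3324
M5
G0 X21.273 Y92.406
M3 S208
G01 X42.038 Y79.978 F3324
G01 X87.804 Y63.465 F3324
G01 X129.633 Y51.980 F3324
G01 X138.589 Y54.638 F3324
M5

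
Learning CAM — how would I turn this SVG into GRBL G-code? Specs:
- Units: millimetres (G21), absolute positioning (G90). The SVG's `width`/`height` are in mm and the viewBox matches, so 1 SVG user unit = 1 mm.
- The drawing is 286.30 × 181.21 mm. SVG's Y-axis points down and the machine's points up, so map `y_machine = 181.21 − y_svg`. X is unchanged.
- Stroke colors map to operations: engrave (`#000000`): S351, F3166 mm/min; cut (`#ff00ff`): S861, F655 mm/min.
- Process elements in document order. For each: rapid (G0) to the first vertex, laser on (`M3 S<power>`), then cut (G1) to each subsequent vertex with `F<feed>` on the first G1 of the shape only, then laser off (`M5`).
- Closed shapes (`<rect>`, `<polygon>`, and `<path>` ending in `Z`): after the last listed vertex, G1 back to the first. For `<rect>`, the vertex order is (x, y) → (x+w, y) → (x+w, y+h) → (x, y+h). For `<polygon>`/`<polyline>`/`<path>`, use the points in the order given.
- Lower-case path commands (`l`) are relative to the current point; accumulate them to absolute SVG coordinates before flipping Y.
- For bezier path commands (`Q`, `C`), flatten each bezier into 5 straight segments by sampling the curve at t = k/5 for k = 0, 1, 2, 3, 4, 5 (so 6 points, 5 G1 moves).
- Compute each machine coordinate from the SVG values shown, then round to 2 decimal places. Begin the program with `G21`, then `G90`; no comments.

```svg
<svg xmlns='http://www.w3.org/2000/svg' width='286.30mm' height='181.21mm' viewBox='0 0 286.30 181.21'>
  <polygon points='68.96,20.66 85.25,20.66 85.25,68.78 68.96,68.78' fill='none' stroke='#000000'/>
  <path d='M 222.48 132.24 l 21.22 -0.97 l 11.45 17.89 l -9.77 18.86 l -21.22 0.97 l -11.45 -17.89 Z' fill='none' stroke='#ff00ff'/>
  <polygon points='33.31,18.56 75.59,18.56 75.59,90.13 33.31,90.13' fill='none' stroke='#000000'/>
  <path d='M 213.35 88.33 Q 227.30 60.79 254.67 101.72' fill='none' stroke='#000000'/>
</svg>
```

1 u = 1 mm; y_m = 181.21 − y.

[1] `<polygon>` rectangle, #000000→engrave S351 F3166: (68.96,160.55) → (85.25,160.55) → (85.25,112.43) → (68.96,112.43) → (68.96,160.55) (closed)

[2] `<path>` regular polygon, #ff00ff→cut S861 F655: (222.48,48.97) → (243.70,49.94) → (255.15,32.05) → (245.38,13.19) → (224.16,12.22) → (212.71,30.11) → (222.48,48.97) (closed)

[3] `<polygon>` rectangle, #000000→engrave S351 F3166: (33.31,162.65) → (75.59,162.65) → (75.59,91.08) → (33.31,91.08) → (33.31,162.65) (closed)

[4] `<path>` quadratic bezier, #000000→engrave S351 F3166: (213.35,92.88) → (219.47,101.16) → (226.66,103.96) → (234.92,101.28) → (244.26,93.12) → (254.67,79.49)

G21
G90
G0 X68.96 Y160.55
M3 S351
G1 X85.25 Y160.55 F3166
G1 X85.25 Y112.43
G1 X68.96 Y112.43
G1 X68.96 Y160.55
M5
G0 X222.48 Y48.97
M3 S861
G1 X243.70 Y49.94 F655
G1 X255.15 Y32.05
G1 X245.38 Y13.19
G1 X224.16 Y12.22
G1 X212.71 Y30.11
G1 X222.48 Y48.97
M5
G0 X33.31 Y162.65
M3 S351
G1 X75.59 Y162.65 F3166
G1 X75.59 Y91.08
G1 X33.31 Y91.08
G1 X33.31 Y162.65
M5
G0 X213.35 Y92.88
M3 S351
G1 X219.47 Y101.16 F3166
G1 X226.66 Y103.96
G1 X234.92 Y101.28
G1 X244.26 Y93.12
G1 X254.67 Y79.49
M5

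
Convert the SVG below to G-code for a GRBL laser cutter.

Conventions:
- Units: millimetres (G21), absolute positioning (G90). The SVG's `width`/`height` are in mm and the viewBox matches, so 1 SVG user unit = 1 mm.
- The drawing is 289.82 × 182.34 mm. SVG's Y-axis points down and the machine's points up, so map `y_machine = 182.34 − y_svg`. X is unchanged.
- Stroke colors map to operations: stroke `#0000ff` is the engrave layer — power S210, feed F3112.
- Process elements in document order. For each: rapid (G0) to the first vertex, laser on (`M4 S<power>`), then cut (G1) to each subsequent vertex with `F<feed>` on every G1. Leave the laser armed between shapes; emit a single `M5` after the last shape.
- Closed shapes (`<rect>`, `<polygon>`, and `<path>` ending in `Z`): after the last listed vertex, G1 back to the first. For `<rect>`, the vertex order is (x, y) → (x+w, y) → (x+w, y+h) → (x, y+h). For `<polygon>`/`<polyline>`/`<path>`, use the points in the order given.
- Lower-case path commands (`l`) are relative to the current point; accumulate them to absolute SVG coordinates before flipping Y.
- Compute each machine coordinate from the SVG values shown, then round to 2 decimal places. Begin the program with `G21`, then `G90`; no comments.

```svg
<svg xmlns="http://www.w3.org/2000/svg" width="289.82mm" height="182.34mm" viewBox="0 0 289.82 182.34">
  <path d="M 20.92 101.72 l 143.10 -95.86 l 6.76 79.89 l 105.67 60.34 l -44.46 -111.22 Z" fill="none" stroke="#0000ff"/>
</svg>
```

viewBox `0 0 289.82 182.34` with mm width/height → 1 unit = 1 mm. Flip: y_m = 182.34 − y_svg.

**Shape 1** — `<path>` closed polygon, stroke `#0000ff` → engrave (S210, F3112). Machine vertices: (20.92,80.62) → (164.02,176.48) → (170.78,96.59) → (276.45,36.25) → (231.99,147.47) → (20.92,80.62). Closed: final G1 returns to the first vertex.

G21
G90
G0 X20.92 Y80.62
M4 S210
G1 X164.02 Y176.48 F3112
G1 X170.78 Y96.59 F3112
G1 X276.45 Y36.25 F3112
G1 X231.99 Y147.47 F3112
G1 X20.92 Y80.62 F3112
M5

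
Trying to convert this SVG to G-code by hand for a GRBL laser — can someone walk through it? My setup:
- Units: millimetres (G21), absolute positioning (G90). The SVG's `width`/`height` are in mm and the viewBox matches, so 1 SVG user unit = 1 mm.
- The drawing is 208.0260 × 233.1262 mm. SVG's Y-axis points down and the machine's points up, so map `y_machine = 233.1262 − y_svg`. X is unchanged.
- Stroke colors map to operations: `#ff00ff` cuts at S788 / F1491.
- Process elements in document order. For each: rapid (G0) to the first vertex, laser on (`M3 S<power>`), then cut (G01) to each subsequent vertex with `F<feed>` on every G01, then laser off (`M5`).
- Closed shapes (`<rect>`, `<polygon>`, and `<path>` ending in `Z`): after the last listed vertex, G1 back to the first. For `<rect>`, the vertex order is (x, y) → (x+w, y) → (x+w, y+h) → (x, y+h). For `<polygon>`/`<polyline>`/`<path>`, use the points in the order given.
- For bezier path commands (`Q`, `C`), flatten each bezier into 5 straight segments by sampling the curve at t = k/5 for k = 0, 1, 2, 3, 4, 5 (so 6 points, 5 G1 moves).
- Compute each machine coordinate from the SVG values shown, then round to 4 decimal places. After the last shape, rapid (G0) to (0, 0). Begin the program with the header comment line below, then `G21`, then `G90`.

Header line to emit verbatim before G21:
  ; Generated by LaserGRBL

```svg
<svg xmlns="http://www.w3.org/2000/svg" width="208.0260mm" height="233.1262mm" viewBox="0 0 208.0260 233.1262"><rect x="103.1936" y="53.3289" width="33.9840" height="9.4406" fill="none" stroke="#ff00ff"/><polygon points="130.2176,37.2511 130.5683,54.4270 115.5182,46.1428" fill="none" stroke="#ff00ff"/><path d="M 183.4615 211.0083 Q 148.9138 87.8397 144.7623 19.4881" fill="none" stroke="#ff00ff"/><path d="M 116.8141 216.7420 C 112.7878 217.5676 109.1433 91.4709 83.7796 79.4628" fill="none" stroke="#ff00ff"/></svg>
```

; Generated by LaserGRBL
G21
G90
G0 X103.1936 Y179.7973
M3 S788
G01 X137.1776 Y179.7973 F1491
G01 X137.1776 Y170.3567 F1491
G01 X103.1936 Y170.3567 F1491
G01 X103.1936 Y179.7973 F1491
M5
G0 X130.2176 Y195.8751
M3 S788
G01 X130.5683 Y178.6992 F1491
G01 X115.5182 Y186.9834 F1491
G01 X130.2176 Y195.8751 F1491
M5
G0 X183.4615 Y22.1179
M3 S788
G01 X170.8583 Y69.1927 F1491
G01 X160.6867 Y111.8821 F1491
G01 X152.9469 Y150.1861 F1491
G01 X147.6387 Y184.1048 F1491
G01 X144.7623 Y213.6381 F1491
M5
G0 X116.8141 Y16.3842
M3 S788
G01 X114.2673 Y29.1914 F1491
G01 X110.7513 Y60.8915 F1491
G01 X105.2053 Y99.9158 F1491
G01 X96.5683 Y134.6960 F1491
G01 X83.7796 Y153.6634 F1491
M5
G0 X0.0000 Y0.0000

viewBox `0 0 208.0260 233.1262` with mm width/height → 1 unit = 1 mm. Flip: y_m = 233.1262 − y_svg.

**Shape 1** — `<rect>` rectangle, stroke `#ff00ff` → cut (S788, F1491). Machine vertices: (103.1936,179.7973) → (137.1776,179.7973) → (137.1776,170.3567) → (103.1936,170.3567) → (103.1936,179.7973). Closed: final G1 returns to the first vertex.

**Shape 2** — `<polygon>` regular polygon, stroke `#ff00ff` → cut (S788, F1491). Machine vertices: (130.2176,195.8751) → (130.5683,178.6992) → (115.5182,186.9834) → (130.2176,195.8751). Closed: final G1 returns to the first vertex.

**Shape 3** — `<path>` quadratic bezier, stroke `#ff00ff` → cut (S788, F1491). Control points (SVG): P0=(183.4615,211.0083), P1=(148.9138,87.8397), P2=(144.7623,19.4881); sampled at t=k/5. Machine vertices: (183.4615,22.1179) → (170.8583,69.1927) → (160.6867,111.8821) → (152.9469,150.1861) → (147.6387,184.1048) → (144.7623,213.6381). Open path.

**Shape 4** — `<path>` cubic bezier, stroke `#ff00ff` → cut (S788, F1491). Control points (SVG): P0=(116.8141,216.7420), P1=(112.7878,217.5676), P2=(109.1433,91.4709), P3=(83.7796,79.4628); sampled at t=k/5. Machine vertices: (116.8141,16.3842) → (114.2673,29.1914) → (110.7513,60.8915) → (105.2053,99.9158) → (96.5683,134.6960) → (83.7796,153.6634). Open path.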